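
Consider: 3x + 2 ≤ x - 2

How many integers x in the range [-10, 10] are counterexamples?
Counterexamples in [-10, 10]: {-1, 0, 1, 2, 3, 4, 5, 6, 7, 8, 9, 10}.

Counting them gives 12 values.

Answer: 12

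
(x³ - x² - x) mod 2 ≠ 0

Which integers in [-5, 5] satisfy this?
Holds for: {-5, -3, -1, 1, 3, 5}
Fails for: {-4, -2, 0, 2, 4}

Answer: {-5, -3, -1, 1, 3, 5}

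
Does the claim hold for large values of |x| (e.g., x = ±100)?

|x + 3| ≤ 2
x = 100: LHS = |100 + 3| = |103| = 103; 103 ≤ 2 — FAILS
x = -100: LHS = |(-100) + 3| = |-97| = 97; 97 ≤ 2 — FAILS

Answer: No, fails for both x = 100 and x = -100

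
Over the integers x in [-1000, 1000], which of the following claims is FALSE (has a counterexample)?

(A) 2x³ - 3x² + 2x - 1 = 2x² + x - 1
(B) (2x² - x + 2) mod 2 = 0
(A) x = 1: LHS = 2·1³ - 3·1² + 2·1 - 1 = 0, RHS = 2·1² + 1 - 1 = 2; 0 = 2 — FAILS
(B) x = 1: LHS = (2·1² - 1 + 2) mod 2 = 3 mod 2 = 1; 1 = 0 — FAILS

Answer: Both A and B are false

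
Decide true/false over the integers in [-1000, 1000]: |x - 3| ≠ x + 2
Track d = LHS − RHS over the integers in [-1000, 1000]. Equality would need d = 0, but d changes sign only between consecutive integers, jumping over 0:
x = 0: LHS = |0 - 3| = |-3| = 3, RHS = 0 + 2 = 2; 3 ≠ 2 — holds  (d = 1)
x = 1: LHS = |1 - 3| = |-2| = 2, RHS = 1 + 2 = 3; 2 ≠ 3 — holds  (d = -1)
Away from these crossings d keeps a constant sign, and checking every integer in [-1000, 1000] confirms d ≠ 0 throughout. Hence the two sides are never equal, so the relation holds for every integer in [-1000, 1000].

No counterexample exists.

Answer: True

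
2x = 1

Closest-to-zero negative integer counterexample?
Testing negative integers from -1 downward:
x = -1: LHS = 2·(-1) = -2; -2 = 1 — FAILS  ← closest negative counterexample to 0

Answer: x = -1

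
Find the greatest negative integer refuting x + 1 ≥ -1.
Testing negative integers from -1 downward:
x = -1: LHS = (-1) + 1 = 0; 0 ≥ -1 — holds
x = -2: LHS = (-2) + 1 = -1; -1 ≥ -1 — holds
x = -3: LHS = (-3) + 1 = -2; -2 ≥ -1 — FAILS  ← closest negative counterexample to 0

Answer: x = -3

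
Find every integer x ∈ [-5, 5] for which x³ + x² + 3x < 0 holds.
Holds for: {-5, -4, -3, -2, -1}
Fails for: {0, 1, 2, 3, 4, 5}

Answer: {-5, -4, -3, -2, -1}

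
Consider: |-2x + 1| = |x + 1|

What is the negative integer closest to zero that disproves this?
Testing negative integers from -1 downward:
x = -1: LHS = |-2·(-1) + 1| = |3| = 3, RHS = |(-1) + 1| = |0| = 0; 3 = 0 — FAILS  ← closest negative counterexample to 0

Answer: x = -1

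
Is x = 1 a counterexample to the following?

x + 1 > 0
Substitute x = 1 into the relation:
x = 1: LHS = 1 + 1 = 2; 2 > 0 — holds

The claim holds here, so x = 1 is not a counterexample. (A counterexample exists elsewhere, e.g. x = -1.)

Answer: No, x = 1 is not a counterexample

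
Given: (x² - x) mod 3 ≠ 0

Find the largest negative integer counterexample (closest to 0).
Testing negative integers from -1 downward:
x = -1: LHS = ((-1)² - (-1)) mod 3 = 2 mod 3 = 2; 2 ≠ 0 — holds
x = -2: LHS = ((-2)² - (-2)) mod 3 = 6 mod 3 = 0; 0 ≠ 0 — FAILS  ← closest negative counterexample to 0

Answer: x = -2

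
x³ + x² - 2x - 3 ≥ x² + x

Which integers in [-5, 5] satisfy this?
Holds for: {3, 4, 5}
Fails for: {-5, -4, -3, -2, -1, 0, 1, 2}

Answer: {3, 4, 5}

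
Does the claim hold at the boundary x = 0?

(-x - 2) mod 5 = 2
x = 0: LHS = (-0 - 2) mod 5 = (-2) mod 5 = 3; 3 = 2 — FAILS

The relation fails at x = 0, so x = 0 is a counterexample.

Answer: No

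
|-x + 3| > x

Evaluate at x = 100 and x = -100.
x = 100: LHS = |-100 + 3| = |-97| = 97; 97 > 100 — FAILS
x = -100: LHS = |-(-100) + 3| = |103| = 103; 103 > -100 — holds

Answer: Partially: fails for x = 100, holds for x = -100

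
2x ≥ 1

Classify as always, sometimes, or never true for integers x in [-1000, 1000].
Holds at x = 1: LHS = 2·1 = 2; 2 ≥ 1 — holds
Fails at x = 0: LHS = 2·0 = 0; 0 ≥ 1 — FAILS
It is satisfied by some integers in the range but not all.

Answer: Sometimes true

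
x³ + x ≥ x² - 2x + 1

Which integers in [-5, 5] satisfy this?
Holds for: {1, 2, 3, 4, 5}
Fails for: {-5, -4, -3, -2, -1, 0}

Answer: {1, 2, 3, 4, 5}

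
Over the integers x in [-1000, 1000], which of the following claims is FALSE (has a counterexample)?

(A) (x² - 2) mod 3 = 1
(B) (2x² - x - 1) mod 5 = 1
(A) x = 1: LHS = (1² - 2) mod 3 = (-1) mod 3 = 2; 2 = 1 — FAILS
(B) x = 0: LHS = (2·0² - 0 - 1) mod 5 = (-1) mod 5 = 4; 4 = 1 — FAILS

Answer: Both A and B are false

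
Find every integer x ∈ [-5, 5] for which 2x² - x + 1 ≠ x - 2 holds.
Over all integers in [-5, 5], LHS − RHS is always positive; it is smallest at x = 0, where it equals 3:
x = 0: LHS = 2·0² - 0 + 1 = 1, RHS = 0 - 2 = -2; 1 ≠ -2 — holds
At the ends of the range:
x = -5: LHS = 2·(-5)² - (-5) + 1 = 56, RHS = (-5) - 2 = -7; 56 ≠ -7 — holds
x = 5: LHS = 2·5² - 5 + 1 = 46, RHS = 5 - 2 = 3; 46 ≠ 3 — holds
Hence LHS − RHS is never 0, i.e. the two sides are never equal, so the relation holds for every integer in [-5, 5].

Answer: All integers in [-5, 5]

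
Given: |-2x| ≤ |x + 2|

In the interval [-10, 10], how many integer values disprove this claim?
Counterexamples in [-10, 10]: {-10, -9, -8, -7, -6, -5, -4, -3, -2, -1, 3, 4, 5, 6, 7, 8, 9, 10}.

Counting them gives 18 values.

Answer: 18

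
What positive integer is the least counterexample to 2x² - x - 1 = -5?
Testing positive integers:
x = 1: LHS = 2·1² - 1 - 1 = 0; 0 = -5 — FAILS  ← smallest positive counterexample

Answer: x = 1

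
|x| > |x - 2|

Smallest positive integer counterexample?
Testing positive integers:
x = 1: LHS = |1| = 1, RHS = |1 - 2| = |-1| = 1; 1 > 1 — FAILS  ← smallest positive counterexample

Answer: x = 1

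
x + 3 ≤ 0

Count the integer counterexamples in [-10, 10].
Counterexamples in [-10, 10]: {-2, -1, 0, 1, 2, 3, 4, 5, 6, 7, 8, 9, 10}.

Counting them gives 13 values.

Answer: 13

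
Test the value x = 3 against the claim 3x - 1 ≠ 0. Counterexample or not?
Substitute x = 3 into the relation:
x = 3: LHS = 3·3 - 1 = 8; 8 ≠ 0 — holds

The relation holds at x = 3, so it is not a counterexample.

Answer: No, x = 3 is not a counterexample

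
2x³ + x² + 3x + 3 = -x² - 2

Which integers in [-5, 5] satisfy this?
Track d = LHS − RHS over the integers in [-5, 5]. Equality would need d = 0, but d changes sign only between consecutive integers, jumping over 0:
x = -2: LHS = 2·(-2)³ + (-2)² + 3·(-2) + 3 = -15, RHS = -(-2)² - 2 = -6; -15 = -6 — FAILS  (d = -9)
x = -1: LHS = 2·(-1)³ + (-1)² + 3·(-1) + 3 = -1, RHS = -(-1)² - 2 = -3; -1 = -3 — FAILS  (d = 2)
Away from these crossings d keeps a constant sign, and checking every integer in [-5, 5] confirms d ≠ 0 throughout. Hence the two sides are never equal, so the claimed relation (=) fails for every integer in [-5, 5].

Answer: None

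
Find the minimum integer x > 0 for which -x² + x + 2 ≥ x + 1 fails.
Testing positive integers:
x = 1: LHS = -1² + 1 + 2 = 2, RHS = 1 + 1 = 2; 2 ≥ 2 — holds
x = 2: LHS = -2² + 2 + 2 = 0, RHS = 2 + 1 = 3; 0 ≥ 3 — FAILS  ← smallest positive counterexample

Answer: x = 2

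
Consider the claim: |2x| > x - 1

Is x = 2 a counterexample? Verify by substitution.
Substitute x = 2 into the relation:
x = 2: LHS = |2·2| = |4| = 4, RHS = 2 - 1 = 1; 4 > 1 — holds

The relation holds at x = 2, so it is not a counterexample.

Answer: No, x = 2 is not a counterexample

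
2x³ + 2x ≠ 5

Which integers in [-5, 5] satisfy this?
Track d = LHS − RHS over the integers in [-5, 5]. Equality would need d = 0, but d changes sign only between consecutive integers, jumping over 0:
x = 1: LHS = 2·1³ + 2·1 = 4; 4 ≠ 5 — holds  (d = -1)
x = 2: LHS = 2·2³ + 2·2 = 20; 20 ≠ 5 — holds  (d = 15)
Away from these crossings d keeps a constant sign, and checking every integer in [-5, 5] confirms d ≠ 0 throughout. Hence the two sides are never equal, so the relation holds for every integer in [-5, 5].

Answer: All integers in [-5, 5]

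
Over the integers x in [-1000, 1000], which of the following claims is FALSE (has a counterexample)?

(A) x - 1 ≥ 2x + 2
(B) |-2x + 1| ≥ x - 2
(A) x = 0: LHS = 0 - 1 = -1, RHS = 2·0 + 2 = 2; -1 ≥ 2 — FAILS

(B) Over all integers in [-1000, 1000], LHS − RHS is smallest at x = 1, where it equals 2:
x = 1: LHS = |-2·1 + 1| = |-1| = 1, RHS = 1 - 2 = -1; 1 ≥ -1 — holds
At the ends of the range:
x = -1000: LHS = |-2·(-1000) + 1| = |2001| = 2001, RHS = (-1000) - 2 = -1002; 2001 ≥ -1002 — holds
x = 1000: LHS = |-2·1000 + 1| = |-1999| = 1999, RHS = 1000 - 2 = 998; 1999 ≥ 998 — holds
Hence LHS − RHS is never negative, i.e. LHS ≥ RHS throughout, so the relation holds for every integer in [-1000, 1000].

Only (A) has a counterexample.

Answer: A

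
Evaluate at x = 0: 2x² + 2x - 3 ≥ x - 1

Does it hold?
x = 0: LHS = 2·0² + 2·0 - 3 = -3, RHS = 0 - 1 = -1; -3 ≥ -1 — FAILS

The relation fails at x = 0, so x = 0 is a counterexample.

Answer: No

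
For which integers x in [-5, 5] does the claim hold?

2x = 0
Holds for: {0}
Fails for: {-5, -4, -3, -2, -1, 1, 2, 3, 4, 5}

Answer: {0}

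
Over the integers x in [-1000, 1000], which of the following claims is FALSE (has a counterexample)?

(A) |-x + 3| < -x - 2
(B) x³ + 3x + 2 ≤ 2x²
(A) x = 0: LHS = |-0 + 3| = |3| = 3, RHS = -0 - 2 = -2; 3 < -2 — FAILS
(B) x = 0: LHS = 0³ + 3·0 + 2 = 2, RHS = 2·0² = 0; 2 ≤ 0 — FAILS

Answer: Both A and B are false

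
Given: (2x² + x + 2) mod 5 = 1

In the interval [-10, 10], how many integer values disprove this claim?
Counterexamples in [-10, 10]: {-10, -9, -8, -7, -6, -5, -4, -3, -2, -1, 0, 1, 2, 3, 4, 5, 6, 7, 8, 9, 10}.

Counting them gives 21 values.

Answer: 21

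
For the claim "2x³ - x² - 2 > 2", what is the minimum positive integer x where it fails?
Testing positive integers:
x = 1: LHS = 2·1³ - 1² - 2 = -1; -1 > 2 — FAILS  ← smallest positive counterexample

Answer: x = 1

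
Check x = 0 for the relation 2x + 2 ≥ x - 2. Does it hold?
x = 0: LHS = 2·0 + 2 = 2, RHS = 0 - 2 = -2; 2 ≥ -2 — holds

The relation is satisfied at x = 0.

Answer: Yes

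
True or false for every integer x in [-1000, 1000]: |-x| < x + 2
The claim fails at x = -1:
x = -1: LHS = |-(-1)| = |1| = 1, RHS = (-1) + 2 = 1; 1 < 1 — FAILS

Because a single integer refutes it, the statement is false.

Answer: False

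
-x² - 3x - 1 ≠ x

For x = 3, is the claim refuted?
Substitute x = 3 into the relation:
x = 3: LHS = -3² - 3·3 - 1 = -19; -19 ≠ 3 — holds

The relation holds at x = 3, so it is not a counterexample.

Answer: No, x = 3 is not a counterexample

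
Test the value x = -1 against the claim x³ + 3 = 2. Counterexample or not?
Substitute x = -1 into the relation:
x = -1: LHS = (-1)³ + 3 = 2; 2 = 2 — holds

The claim holds here, so x = -1 is not a counterexample. (A counterexample exists elsewhere, e.g. x = 0.)

Answer: No, x = -1 is not a counterexample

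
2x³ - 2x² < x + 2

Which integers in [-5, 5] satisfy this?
Holds for: {-5, -4, -3, -2, -1, 0, 1}
Fails for: {2, 3, 4, 5}

Answer: {-5, -4, -3, -2, -1, 0, 1}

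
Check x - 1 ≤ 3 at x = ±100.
x = 100: LHS = 100 - 1 = 99; 99 ≤ 3 — FAILS
x = -100: LHS = (-100) - 1 = -101; -101 ≤ 3 — holds

Answer: Partially: fails for x = 100, holds for x = -100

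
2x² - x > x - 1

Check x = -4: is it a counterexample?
Substitute x = -4 into the relation:
x = -4: LHS = 2·(-4)² - (-4) = 36, RHS = (-4) - 1 = -5; 36 > -5 — holds

The relation holds at x = -4, so it is not a counterexample.

Answer: No, x = -4 is not a counterexample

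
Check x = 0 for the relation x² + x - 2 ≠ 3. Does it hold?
x = 0: LHS = 0² + 0 - 2 = -2; -2 ≠ 3 — holds

The relation is satisfied at x = 0.

Answer: Yes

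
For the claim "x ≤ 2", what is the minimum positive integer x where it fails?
Testing positive integers:
x = 1: 1 ≤ 2 — holds
x = 2: 2 ≤ 2 — holds
x = 3: 3 ≤ 2 — FAILS  ← smallest positive counterexample

Answer: x = 3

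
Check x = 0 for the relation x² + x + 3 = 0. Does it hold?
x = 0: LHS = 0² + 0 + 3 = 3; 3 = 0 — FAILS

The relation fails at x = 0, so x = 0 is a counterexample.

Answer: No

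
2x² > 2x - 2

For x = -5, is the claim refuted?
Substitute x = -5 into the relation:
x = -5: LHS = 2·(-5)² = 50, RHS = 2·(-5) - 2 = -12; 50 > -12 — holds

The relation holds at x = -5, so it is not a counterexample.

Answer: No, x = -5 is not a counterexample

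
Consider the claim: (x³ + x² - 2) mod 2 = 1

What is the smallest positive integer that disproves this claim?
Testing positive integers:
x = 1: LHS = (1³ + 1² - 2) mod 2 = 0 mod 2 = 0; 0 = 1 — FAILS  ← smallest positive counterexample

Answer: x = 1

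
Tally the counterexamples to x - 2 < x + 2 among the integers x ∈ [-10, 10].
Over all integers in [-10, 10], LHS − RHS is largest at x = 0, where it equals -4:
x = 0: LHS = 0 - 2 = -2, RHS = 0 + 2 = 2; -2 < 2 — holds
At the ends of the range:
x = -10: LHS = (-10) - 2 = -12, RHS = (-10) + 2 = -8; -12 < -8 — holds
x = 10: LHS = 10 - 2 = 8, RHS = 10 + 2 = 12; 8 < 12 — holds
Hence LHS − RHS is never zero or positive, i.e. LHS < RHS throughout, so the relation holds for every integer in [-10, 10].

No counterexample appears in that range.

Answer: 0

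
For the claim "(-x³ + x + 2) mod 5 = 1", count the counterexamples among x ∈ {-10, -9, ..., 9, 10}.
Counterexamples in [-10, 10]: {-10, -9, -7, -6, -5, -4, -2, -1, 0, 1, 3, 4, 5, 6, 8, 9, 10}.

Counting them gives 17 values.

Answer: 17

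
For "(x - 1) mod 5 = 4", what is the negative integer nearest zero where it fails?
Testing negative integers from -1 downward:
x = -1: LHS = ((-1) - 1) mod 5 = (-2) mod 5 = 3; 3 = 4 — FAILS  ← closest negative counterexample to 0

Answer: x = -1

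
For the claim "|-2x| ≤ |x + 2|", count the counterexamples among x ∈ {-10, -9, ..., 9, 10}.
Counterexamples in [-10, 10]: {-10, -9, -8, -7, -6, -5, -4, -3, -2, -1, 3, 4, 5, 6, 7, 8, 9, 10}.

Counting them gives 18 values.

Answer: 18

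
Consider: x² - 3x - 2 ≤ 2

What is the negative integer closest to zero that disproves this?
Testing negative integers from -1 downward:
x = -1: LHS = (-1)² - 3·(-1) - 2 = 2; 2 ≤ 2 — holds
x = -2: LHS = (-2)² - 3·(-2) - 2 = 8; 8 ≤ 2 — FAILS  ← closest negative counterexample to 0

Answer: x = -2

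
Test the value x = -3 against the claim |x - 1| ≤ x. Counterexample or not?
Substitute x = -3 into the relation:
x = -3: LHS = |(-3) - 1| = |-4| = 4; 4 ≤ -3 — FAILS

Since the claim fails at x = -3, this value is a counterexample.

Answer: Yes, x = -3 is a counterexample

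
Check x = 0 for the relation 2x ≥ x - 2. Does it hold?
x = 0: LHS = 2·0 = 0, RHS = 0 - 2 = -2; 0 ≥ -2 — holds

The relation is satisfied at x = 0.

Answer: Yes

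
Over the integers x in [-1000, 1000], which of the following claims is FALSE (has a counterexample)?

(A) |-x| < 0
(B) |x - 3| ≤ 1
(A) x = 0: LHS = |-0| = |0| = 0; 0 < 0 — FAILS
(B) x = 0: LHS = |0 - 3| = |-3| = 3; 3 ≤ 1 — FAILS

Answer: Both A and B are false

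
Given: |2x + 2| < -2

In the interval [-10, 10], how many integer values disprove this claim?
Counterexamples in [-10, 10]: {-10, -9, -8, -7, -6, -5, -4, -3, -2, -1, 0, 1, 2, 3, 4, 5, 6, 7, 8, 9, 10}.

Counting them gives 21 values.

Answer: 21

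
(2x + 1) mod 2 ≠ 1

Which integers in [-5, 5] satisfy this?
For a polynomial with integer coefficients, its value mod 2 depends only on x mod 2, so it suffices to check one representative of each residue class, x = 0, 1:
x = 0: LHS = (2·0 + 1) mod 2 = 1 mod 2 = 1; 1 ≠ 1 — FAILS
x = 1: LHS = (2·1 + 1) mod 2 = 3 mod 2 = 1; 1 ≠ 1 — FAILS
The relation fails in every residue class, so the claimed relation (≠) fails for every integer in [-5, 5].

Answer: None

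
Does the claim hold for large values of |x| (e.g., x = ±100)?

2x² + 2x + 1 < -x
x = 100: LHS = 2·100² + 2·100 + 1 = 20201; 20201 < -100 — FAILS
x = -100: LHS = 2·(-100)² + 2·(-100) + 1 = 19801, RHS = -(-100) = 100; 19801 < 100 — FAILS

Answer: No, fails for both x = 100 and x = -100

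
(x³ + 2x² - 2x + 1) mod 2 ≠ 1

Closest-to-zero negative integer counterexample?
Testing negative integers from -1 downward:
x = -1: LHS = ((-1)³ + 2·(-1)² - 2·(-1) + 1) mod 2 = 4 mod 2 = 0; 0 ≠ 1 — holds
x = -2: LHS = ((-2)³ + 2·(-2)² - 2·(-2) + 1) mod 2 = 5 mod 2 = 1; 1 ≠ 1 — FAILS  ← closest negative counterexample to 0

Answer: x = -2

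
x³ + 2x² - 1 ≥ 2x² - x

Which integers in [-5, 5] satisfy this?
Holds for: {1, 2, 3, 4, 5}
Fails for: {-5, -4, -3, -2, -1, 0}

Answer: {1, 2, 3, 4, 5}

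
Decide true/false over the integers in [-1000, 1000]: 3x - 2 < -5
The claim fails at x = 0:
x = 0: LHS = 3·0 - 2 = -2; -2 < -5 — FAILS

Because a single integer refutes it, the statement is false.

Answer: False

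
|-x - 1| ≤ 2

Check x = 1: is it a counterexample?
Substitute x = 1 into the relation:
x = 1: LHS = |-1 - 1| = |-2| = 2; 2 ≤ 2 — holds

The claim holds here, so x = 1 is not a counterexample. (A counterexample exists elsewhere, e.g. x = 2.)

Answer: No, x = 1 is not a counterexample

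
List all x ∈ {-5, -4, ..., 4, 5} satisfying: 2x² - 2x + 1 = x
Holds for: {1}
Fails for: {-5, -4, -3, -2, -1, 0, 2, 3, 4, 5}

Answer: {1}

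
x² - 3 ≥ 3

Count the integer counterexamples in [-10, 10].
Counterexamples in [-10, 10]: {-2, -1, 0, 1, 2}.

Counting them gives 5 values.

Answer: 5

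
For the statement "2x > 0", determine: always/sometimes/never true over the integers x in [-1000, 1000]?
Holds at x = 1: LHS = 2·1 = 2; 2 > 0 — holds
Fails at x = 0: LHS = 2·0 = 0; 0 > 0 — FAILS
It is satisfied by some integers in the range but not all.

Answer: Sometimes true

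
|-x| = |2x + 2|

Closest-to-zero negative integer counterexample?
Testing negative integers from -1 downward:
x = -1: LHS = |-(-1)| = |1| = 1, RHS = |2·(-1) + 2| = |0| = 0; 1 = 0 — FAILS  ← closest negative counterexample to 0

Answer: x = -1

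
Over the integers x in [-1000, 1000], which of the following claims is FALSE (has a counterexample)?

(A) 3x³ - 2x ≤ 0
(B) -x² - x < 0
(A) x = 1: LHS = 3·1³ - 2·1 = 1; 1 ≤ 0 — FAILS
(B) x = 0: LHS = -0² - 0 = 0; 0 < 0 — FAILS

Answer: Both A and B are false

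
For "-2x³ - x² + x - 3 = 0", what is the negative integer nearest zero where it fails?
Testing negative integers from -1 downward:
x = -1: LHS = -2·(-1)³ - (-1)² + (-1) - 3 = -3; -3 = 0 — FAILS  ← closest negative counterexample to 0

Answer: x = -1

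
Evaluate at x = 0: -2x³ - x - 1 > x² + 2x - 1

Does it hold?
x = 0: LHS = -2·0³ - 0 - 1 = -1, RHS = 0² + 2·0 - 1 = -1; -1 > -1 — FAILS

The relation fails at x = 0, so x = 0 is a counterexample.

Answer: No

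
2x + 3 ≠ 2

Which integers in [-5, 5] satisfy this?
Track d = LHS − RHS over the integers in [-5, 5]. Equality would need d = 0, but d changes sign only between consecutive integers, jumping over 0:
x = -1: LHS = 2·(-1) + 3 = 1; 1 ≠ 2 — holds  (d = -1)
x = 0: LHS = 2·0 + 3 = 3; 3 ≠ 2 — holds  (d = 1)
Away from these crossings d keeps a constant sign, and checking every integer in [-5, 5] confirms d ≠ 0 throughout. Hence the two sides are never equal, so the relation holds for every integer in [-5, 5].

Answer: All integers in [-5, 5]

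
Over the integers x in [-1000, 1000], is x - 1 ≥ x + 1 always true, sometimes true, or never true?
Over all integers in [-1000, 1000], LHS − RHS is largest at x = 0, where it equals -2:
x = 0: LHS = 0 - 1 = -1, RHS = 0 + 1 = 1; -1 ≥ 1 — FAILS
At the ends of the range:
x = -1000: LHS = (-1000) - 1 = -1001, RHS = (-1000) + 1 = -999; -1001 ≥ -999 — FAILS
x = 1000: LHS = 1000 - 1 = 999, RHS = 1000 + 1 = 1001; 999 ≥ 1001 — FAILS
Hence LHS − RHS is never zero or positive, i.e. LHS < RHS throughout, so the claimed relation (≥) fails for every integer in [-1000, 1000].

No integer in the range satisfies it.

Answer: Never true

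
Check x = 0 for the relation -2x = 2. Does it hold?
x = 0: LHS = -2·0 = 0; 0 = 2 — FAILS

The relation fails at x = 0, so x = 0 is a counterexample.

Answer: No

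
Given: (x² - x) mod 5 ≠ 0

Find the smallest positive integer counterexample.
Testing positive integers:
x = 1: LHS = (1² - 1) mod 5 = 0 mod 5 = 0; 0 ≠ 0 — FAILS  ← smallest positive counterexample

Answer: x = 1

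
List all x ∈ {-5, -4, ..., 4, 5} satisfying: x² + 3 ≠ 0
Over all integers in [-5, 5], LHS − RHS is always positive; it is smallest at x = 0, where it equals 3:
x = 0: LHS = 0² + 3 = 3; 3 ≠ 0 — holds
At the ends of the range:
x = -5: LHS = (-5)² + 3 = 28; 28 ≠ 0 — holds
x = 5: LHS = 5² + 3 = 28; 28 ≠ 0 — holds
Hence LHS − RHS is never 0, i.e. the two sides are never equal, so the relation holds for every integer in [-5, 5].

Answer: All integers in [-5, 5]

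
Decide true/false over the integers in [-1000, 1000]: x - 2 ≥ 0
The claim fails at x = 0:
x = 0: LHS = 0 - 2 = -2; -2 ≥ 0 — FAILS

Because a single integer refutes it, the statement is false.

Answer: False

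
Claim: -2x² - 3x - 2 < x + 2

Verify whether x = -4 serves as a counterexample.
Substitute x = -4 into the relation:
x = -4: LHS = -2·(-4)² - 3·(-4) - 2 = -22, RHS = (-4) + 2 = -2; -22 < -2 — holds

The relation holds at x = -4, so it is not a counterexample.

Answer: No, x = -4 is not a counterexample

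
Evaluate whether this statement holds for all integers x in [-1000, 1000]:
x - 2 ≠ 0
The claim fails at x = 2:
x = 2: LHS = 2 - 2 = 0; 0 ≠ 0 — FAILS

Because a single integer refutes it, the statement is false.

Answer: False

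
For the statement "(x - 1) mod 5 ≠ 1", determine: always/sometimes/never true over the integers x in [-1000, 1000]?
Holds at x = 0: LHS = (0 - 1) mod 5 = (-1) mod 5 = 4; 4 ≠ 1 — holds
Fails at x = 2: LHS = (2 - 1) mod 5 = 1 mod 5 = 1; 1 ≠ 1 — FAILS
It is satisfied by some integers in the range but not all.

Answer: Sometimes true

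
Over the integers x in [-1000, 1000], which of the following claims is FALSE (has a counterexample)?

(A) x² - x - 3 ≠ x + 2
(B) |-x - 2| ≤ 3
(A) Track d = LHS − RHS over the integers in [-1000, 1000]. Equality would need d = 0, but d changes sign only between consecutive integers, jumping over 0:
x = -2: LHS = (-2)² - (-2) - 3 = 3, RHS = (-2) + 2 = 0; 3 ≠ 0 — holds  (d = 3)
x = -1: LHS = (-1)² - (-1) - 3 = -1, RHS = (-1) + 2 = 1; -1 ≠ 1 — holds  (d = -2)
x = 3: LHS = 3² - 3 - 3 = 3, RHS = 3 + 2 = 5; 3 ≠ 5 — holds  (d = -2)
x = 4: LHS = 4² - 4 - 3 = 9, RHS = 4 + 2 = 6; 9 ≠ 6 — holds  (d = 3)
Away from these crossings d keeps a constant sign, and checking every integer in [-1000, 1000] confirms d ≠ 0 throughout. Hence the two sides are never equal, so the relation holds for every integer in [-1000, 1000].

(B) x = 2: LHS = |-2 - 2| = |-4| = 4; 4 ≤ 3 — FAILS

Only (B) has a counterexample.

Answer: B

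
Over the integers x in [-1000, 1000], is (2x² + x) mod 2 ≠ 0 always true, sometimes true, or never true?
Holds at x = 1: LHS = (2·1² + 1) mod 2 = 3 mod 2 = 1; 1 ≠ 0 — holds
Fails at x = 0: LHS = (2·0² + 0) mod 2 = 0 mod 2 = 0; 0 ≠ 0 — FAILS
It is satisfied by some integers in the range but not all.

Answer: Sometimes true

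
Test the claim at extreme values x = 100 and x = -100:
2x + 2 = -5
x = 100: LHS = 2·100 + 2 = 202; 202 = -5 — FAILS
x = -100: LHS = 2·(-100) + 2 = -198; -198 = -5 — FAILS

Answer: No, fails for both x = 100 and x = -100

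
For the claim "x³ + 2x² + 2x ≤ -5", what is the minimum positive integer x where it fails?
Testing positive integers:
x = 1: LHS = 1³ + 2·1² + 2·1 = 5; 5 ≤ -5 — FAILS  ← smallest positive counterexample

Answer: x = 1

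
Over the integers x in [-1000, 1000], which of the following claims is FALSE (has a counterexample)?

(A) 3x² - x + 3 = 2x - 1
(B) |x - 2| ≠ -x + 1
(A) x = 0: LHS = 3·0² - 0 + 3 = 3, RHS = 2·0 - 1 = -1; 3 = -1 — FAILS

(B) Over all integers in [-1000, 1000], LHS − RHS is always positive; it is smallest at x = 0, where it equals 1:
x = 0: LHS = |0 - 2| = |-2| = 2, RHS = -0 + 1 = 1; 2 ≠ 1 — holds
At the ends of the range:
x = -1000: LHS = |(-1000) - 2| = |-1002| = 1002, RHS = -(-1000) + 1 = 1001; 1002 ≠ 1001 — holds
x = 1000: LHS = |1000 - 2| = |998| = 998, RHS = -1000 + 1 = -999; 998 ≠ -999 — holds
Hence LHS − RHS is never 0, i.e. the two sides are never equal, so the relation holds for every integer in [-1000, 1000].

Only (A) has a counterexample.

Answer: A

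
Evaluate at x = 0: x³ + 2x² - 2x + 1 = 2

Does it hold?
x = 0: LHS = 0³ + 2·0² - 2·0 + 1 = 1; 1 = 2 — FAILS

The relation fails at x = 0, so x = 0 is a counterexample.

Answer: No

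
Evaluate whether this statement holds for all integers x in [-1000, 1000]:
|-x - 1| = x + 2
The claim fails at x = 0:
x = 0: LHS = |-0 - 1| = |-1| = 1, RHS = 0 + 2 = 2; 1 = 2 — FAILS

Because a single integer refutes it, the statement is false.

Answer: False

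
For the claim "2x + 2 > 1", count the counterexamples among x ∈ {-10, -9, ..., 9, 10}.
Counterexamples in [-10, 10]: {-10, -9, -8, -7, -6, -5, -4, -3, -2, -1}.

Counting them gives 10 values.

Answer: 10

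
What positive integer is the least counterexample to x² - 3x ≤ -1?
Testing positive integers:
x = 1: LHS = 1² - 3·1 = -2; -2 ≤ -1 — holds
x = 2: LHS = 2² - 3·2 = -2; -2 ≤ -1 — holds
x = 3: LHS = 3² - 3·3 = 0; 0 ≤ -1 — FAILS  ← smallest positive counterexample

Answer: x = 3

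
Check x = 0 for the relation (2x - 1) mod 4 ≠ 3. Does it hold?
x = 0: LHS = (2·0 - 1) mod 4 = (-1) mod 4 = 3; 3 ≠ 3 — FAILS

The relation fails at x = 0, so x = 0 is a counterexample.

Answer: No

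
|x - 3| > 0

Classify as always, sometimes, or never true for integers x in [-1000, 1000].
Holds at x = 0: LHS = |0 - 3| = |-3| = 3; 3 > 0 — holds
Fails at x = 3: LHS = |3 - 3| = |0| = 0; 0 > 0 — FAILS
It is satisfied by some integers in the range but not all.

Answer: Sometimes true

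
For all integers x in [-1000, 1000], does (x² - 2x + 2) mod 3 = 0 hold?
The claim fails at x = 0:
x = 0: LHS = (0² - 2·0 + 2) mod 3 = 2 mod 3 = 2; 2 = 0 — FAILS

Because a single integer refutes it, the statement is false.

Answer: False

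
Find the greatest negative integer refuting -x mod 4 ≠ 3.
Testing negative integers from -1 downward:
x = -1: LHS = (-(-1)) mod 4 = 1 mod 4 = 1; 1 ≠ 3 — holds
x = -2: LHS = (-(-2)) mod 4 = 2 mod 4 = 2; 2 ≠ 3 — holds
x = -3: LHS = (-(-3)) mod 4 = 3 mod 4 = 3; 3 ≠ 3 — FAILS  ← closest negative counterexample to 0

Answer: x = -3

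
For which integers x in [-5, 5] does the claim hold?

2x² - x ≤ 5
Holds for: {-1, 0, 1}
Fails for: {-5, -4, -3, -2, 2, 3, 4, 5}

Answer: {-1, 0, 1}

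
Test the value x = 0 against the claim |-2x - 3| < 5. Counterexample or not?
Substitute x = 0 into the relation:
x = 0: LHS = |-2·0 - 3| = |-3| = 3; 3 < 5 — holds

The claim holds here, so x = 0 is not a counterexample. (A counterexample exists elsewhere, e.g. x = 1.)

Answer: No, x = 0 is not a counterexample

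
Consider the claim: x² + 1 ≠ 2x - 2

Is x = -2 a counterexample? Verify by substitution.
Substitute x = -2 into the relation:
x = -2: LHS = (-2)² + 1 = 5, RHS = 2·(-2) - 2 = -6; 5 ≠ -6 — holds

The relation holds at x = -2, so it is not a counterexample.

Answer: No, x = -2 is not a counterexample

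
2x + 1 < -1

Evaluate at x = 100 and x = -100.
x = 100: LHS = 2·100 + 1 = 201; 201 < -1 — FAILS
x = -100: LHS = 2·(-100) + 1 = -199; -199 < -1 — holds

Answer: Partially: fails for x = 100, holds for x = -100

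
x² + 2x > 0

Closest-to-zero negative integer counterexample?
Testing negative integers from -1 downward:
x = -1: LHS = (-1)² + 2·(-1) = -1; -1 > 0 — FAILS  ← closest negative counterexample to 0

Answer: x = -1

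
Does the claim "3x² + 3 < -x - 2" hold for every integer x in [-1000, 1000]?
The claim fails at x = 0:
x = 0: LHS = 3·0² + 3 = 3, RHS = -0 - 2 = -2; 3 < -2 — FAILS

Because a single integer refutes it, the statement is false.

Answer: False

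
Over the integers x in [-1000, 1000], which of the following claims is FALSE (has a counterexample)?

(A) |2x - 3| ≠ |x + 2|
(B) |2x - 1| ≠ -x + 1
(A) x = 5: LHS = |2·5 - 3| = |7| = 7, RHS = |5 + 2| = |7| = 7; 7 ≠ 7 — FAILS
(B) x = 0: LHS = |2·0 - 1| = |-1| = 1, RHS = -0 + 1 = 1; 1 ≠ 1 — FAILS

Answer: Both A and B are false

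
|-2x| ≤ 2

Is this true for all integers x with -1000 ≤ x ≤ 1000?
The claim fails at x = 2:
x = 2: LHS = |-2·2| = |-4| = 4; 4 ≤ 2 — FAILS

Because a single integer refutes it, the statement is false.

Answer: False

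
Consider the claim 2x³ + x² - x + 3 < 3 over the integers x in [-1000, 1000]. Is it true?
The claim fails at x = 0:
x = 0: LHS = 2·0³ + 0² - 0 + 3 = 3; 3 < 3 — FAILS

Because a single integer refutes it, the statement is false.

Answer: False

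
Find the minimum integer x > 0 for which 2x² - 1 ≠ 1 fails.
Testing positive integers:
x = 1: LHS = 2·1² - 1 = 1; 1 ≠ 1 — FAILS  ← smallest positive counterexample

Answer: x = 1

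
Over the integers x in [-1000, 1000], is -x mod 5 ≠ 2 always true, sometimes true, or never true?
Holds at x = 0: LHS = (-0) mod 5 = 0 mod 5 = 0; 0 ≠ 2 — holds
Fails at x = -2: LHS = (-(-2)) mod 5 = 2 mod 5 = 2; 2 ≠ 2 — FAILS
It is satisfied by some integers in the range but not all.

Answer: Sometimes true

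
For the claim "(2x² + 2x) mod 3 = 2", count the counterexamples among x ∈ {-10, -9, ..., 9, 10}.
Counterexamples in [-10, 10]: {-10, -9, -8, -7, -6, -5, -4, -3, -2, -1, 0, 1, 2, 3, 4, 5, 6, 7, 8, 9, 10}.

Counting them gives 21 values.

Answer: 21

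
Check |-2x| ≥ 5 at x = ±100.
x = 100: LHS = |-2·100| = |-200| = 200; 200 ≥ 5 — holds
x = -100: LHS = |-2·(-100)| = |200| = 200; 200 ≥ 5 — holds

Answer: Yes, holds for both x = 100 and x = -100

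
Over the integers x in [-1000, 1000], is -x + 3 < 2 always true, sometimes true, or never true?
Holds at x = 2: LHS = -2 + 3 = 1; 1 < 2 — holds
Fails at x = 0: LHS = -0 + 3 = 3; 3 < 2 — FAILS
It is satisfied by some integers in the range but not all.

Answer: Sometimes true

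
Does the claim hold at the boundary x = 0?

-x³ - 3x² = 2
x = 0: LHS = -0³ - 3·0² = 0; 0 = 2 — FAILS

The relation fails at x = 0, so x = 0 is a counterexample.

Answer: No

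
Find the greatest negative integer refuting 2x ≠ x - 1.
Testing negative integers from -1 downward:
x = -1: LHS = 2·(-1) = -2, RHS = (-1) - 1 = -2; -2 ≠ -2 — FAILS  ← closest negative counterexample to 0

Answer: x = -1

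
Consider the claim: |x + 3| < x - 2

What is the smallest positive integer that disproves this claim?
Testing positive integers:
x = 1: LHS = |1 + 3| = |4| = 4, RHS = 1 - 2 = -1; 4 < -1 — FAILS  ← smallest positive counterexample

Answer: x = 1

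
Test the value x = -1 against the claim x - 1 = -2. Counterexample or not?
Substitute x = -1 into the relation:
x = -1: LHS = (-1) - 1 = -2; -2 = -2 — holds

The claim holds here, so x = -1 is not a counterexample. (A counterexample exists elsewhere, e.g. x = 0.)

Answer: No, x = -1 is not a counterexample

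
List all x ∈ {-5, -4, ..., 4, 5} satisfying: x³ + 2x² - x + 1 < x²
Holds for: {-5, -4, -3, -2}
Fails for: {-1, 0, 1, 2, 3, 4, 5}

Answer: {-5, -4, -3, -2}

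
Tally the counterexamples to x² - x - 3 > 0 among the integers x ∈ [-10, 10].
Counterexamples in [-10, 10]: {-1, 0, 1, 2}.

Counting them gives 4 values.

Answer: 4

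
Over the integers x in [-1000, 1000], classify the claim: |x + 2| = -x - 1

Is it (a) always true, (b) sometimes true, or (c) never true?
Track d = LHS − RHS over the integers in [-1000, 1000]. Equality would need d = 0, but d changes sign only between consecutive integers, jumping over 0:
x = -2: LHS = |(-2) + 2| = |0| = 0, RHS = -(-2) - 1 = 1; 0 = 1 — FAILS  (d = -1)
x = -1: LHS = |(-1) + 2| = |1| = 1, RHS = -(-1) - 1 = 0; 1 = 0 — FAILS  (d = 1)
Away from these crossings d keeps a constant sign, and checking every integer in [-1000, 1000] confirms d ≠ 0 throughout. Hence the two sides are never equal, so the claimed relation (=) fails for every integer in [-1000, 1000].

No integer in the range satisfies it.

Answer: Never true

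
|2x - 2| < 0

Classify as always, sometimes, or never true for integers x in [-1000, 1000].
An absolute value is never negative, so the left side is ≥ 0 for every x, while the right side is 0. Tightest case in [-1000, 1000] is x = 1:
x = 1: LHS = |2·1 - 2| = |0| = 0; 0 < 0 — FAILS
Hence LHS − RHS is never negative, i.e. LHS ≥ RHS throughout, so the claimed relation (<) fails for every integer in [-1000, 1000].

No integer in the range satisfies it.

Answer: Never true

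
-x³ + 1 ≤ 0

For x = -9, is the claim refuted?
Substitute x = -9 into the relation:
x = -9: LHS = -(-9)³ + 1 = 730; 730 ≤ 0 — FAILS

Since the claim fails at x = -9, this value is a counterexample.

Answer: Yes, x = -9 is a counterexample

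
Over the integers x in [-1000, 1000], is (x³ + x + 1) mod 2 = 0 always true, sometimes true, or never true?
For a polynomial with integer coefficients, its value mod 2 depends only on x mod 2, so it suffices to check one representative of each residue class, x = 0, 1:
x = 0: LHS = (0³ + 0 + 1) mod 2 = 1 mod 2 = 1; 1 = 0 — FAILS
x = 1: LHS = (1³ + 1 + 1) mod 2 = 3 mod 2 = 1; 1 = 0 — FAILS
The relation fails in every residue class, so the claimed relation (=) fails for every integer in [-1000, 1000].

No integer in the range satisfies it.

Answer: Never true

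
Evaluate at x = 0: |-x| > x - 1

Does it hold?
x = 0: LHS = |-0| = |0| = 0, RHS = 0 - 1 = -1; 0 > -1 — holds

The relation is satisfied at x = 0.

Answer: Yes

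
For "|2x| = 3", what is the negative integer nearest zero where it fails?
Testing negative integers from -1 downward:
x = -1: LHS = |2·(-1)| = |-2| = 2; 2 = 3 — FAILS  ← closest negative counterexample to 0

Answer: x = -1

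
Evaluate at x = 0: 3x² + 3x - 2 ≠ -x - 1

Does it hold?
x = 0: LHS = 3·0² + 3·0 - 2 = -2, RHS = -0 - 1 = -1; -2 ≠ -1 — holds

The relation is satisfied at x = 0.

Answer: Yes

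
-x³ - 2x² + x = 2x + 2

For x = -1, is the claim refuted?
Substitute x = -1 into the relation:
x = -1: LHS = -(-1)³ - 2·(-1)² + (-1) = -2, RHS = 2·(-1) + 2 = 0; -2 = 0 — FAILS

Since the claim fails at x = -1, this value is a counterexample.

Answer: Yes, x = -1 is a counterexample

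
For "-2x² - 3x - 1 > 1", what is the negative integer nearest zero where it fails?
Testing negative integers from -1 downward:
x = -1: LHS = -2·(-1)² - 3·(-1) - 1 = 0; 0 > 1 — FAILS  ← closest negative counterexample to 0

Answer: x = -1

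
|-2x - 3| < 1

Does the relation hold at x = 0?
x = 0: LHS = |-2·0 - 3| = |-3| = 3; 3 < 1 — FAILS

The relation fails at x = 0, so x = 0 is a counterexample.

Answer: No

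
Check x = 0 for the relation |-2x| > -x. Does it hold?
x = 0: LHS = |-2·0| = |0| = 0, RHS = -0 = 0; 0 > 0 — FAILS

The relation fails at x = 0, so x = 0 is a counterexample.

Answer: No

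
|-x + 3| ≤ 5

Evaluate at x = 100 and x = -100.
x = 100: LHS = |-100 + 3| = |-97| = 97; 97 ≤ 5 — FAILS
x = -100: LHS = |-(-100) + 3| = |103| = 103; 103 ≤ 5 — FAILS

Answer: No, fails for both x = 100 and x = -100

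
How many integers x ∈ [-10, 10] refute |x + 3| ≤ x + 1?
Counterexamples in [-10, 10]: {-10, -9, -8, -7, -6, -5, -4, -3, -2, -1, 0, 1, 2, 3, 4, 5, 6, 7, 8, 9, 10}.

Counting them gives 21 values.

Answer: 21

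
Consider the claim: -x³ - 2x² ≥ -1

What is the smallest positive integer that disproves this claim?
Testing positive integers:
x = 1: LHS = -1³ - 2·1² = -3; -3 ≥ -1 — FAILS  ← smallest positive counterexample

Answer: x = 1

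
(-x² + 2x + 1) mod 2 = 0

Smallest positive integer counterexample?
Testing positive integers:
x = 1: LHS = (-1² + 2·1 + 1) mod 2 = 2 mod 2 = 0; 0 = 0 — holds
x = 2: LHS = (-2² + 2·2 + 1) mod 2 = 1 mod 2 = 1; 1 = 0 — FAILS  ← smallest positive counterexample

Answer: x = 2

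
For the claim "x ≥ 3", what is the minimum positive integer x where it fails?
Testing positive integers:
x = 1: 1 ≥ 3 — FAILS  ← smallest positive counterexample

Answer: x = 1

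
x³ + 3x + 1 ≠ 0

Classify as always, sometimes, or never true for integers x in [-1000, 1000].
Track d = LHS − RHS over the integers in [-1000, 1000]. Equality would need d = 0, but d changes sign only between consecutive integers, jumping over 0:
x = -1: LHS = (-1)³ + 3·(-1) + 1 = -3; -3 ≠ 0 — holds  (d = -3)
x = 0: LHS = 0³ + 3·0 + 1 = 1; 1 ≠ 0 — holds  (d = 1)
Away from these crossings d keeps a constant sign, and checking every integer in [-1000, 1000] confirms d ≠ 0 throughout. Hence the two sides are never equal, so the relation holds for every integer in [-1000, 1000].

No counterexample exists.

Answer: Always true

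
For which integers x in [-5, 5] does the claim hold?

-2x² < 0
Holds for: {-5, -4, -3, -2, -1, 1, 2, 3, 4, 5}
Fails for: {0}

Answer: {-5, -4, -3, -2, -1, 1, 2, 3, 4, 5}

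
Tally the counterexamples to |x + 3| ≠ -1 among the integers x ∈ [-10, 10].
An absolute value is never negative, so the left side is ≥ 0 for every x, while the right side is -1. Tightest case in [-10, 10] is x = -3:
x = -3: LHS = |(-3) + 3| = |0| = 0; 0 ≠ -1 — holds
Hence LHS − RHS is never 0, i.e. the two sides are never equal, so the relation holds for every integer in [-10, 10].

No counterexample appears in that range.

Answer: 0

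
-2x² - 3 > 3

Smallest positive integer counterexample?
Testing positive integers:
x = 1: LHS = -2·1² - 3 = -5; -5 > 3 — FAILS  ← smallest positive counterexample

Answer: x = 1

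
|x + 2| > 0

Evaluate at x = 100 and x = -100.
x = 100: LHS = |100 + 2| = |102| = 102; 102 > 0 — holds
x = -100: LHS = |(-100) + 2| = |-98| = 98; 98 > 0 — holds

Answer: Yes, holds for both x = 100 and x = -100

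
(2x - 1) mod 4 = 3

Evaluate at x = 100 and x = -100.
x = 100: LHS = (2·100 - 1) mod 4 = 199 mod 4 = 3; 3 = 3 — holds
x = -100: LHS = (2·(-100) - 1) mod 4 = (-201) mod 4 = 3; 3 = 3 — holds

Answer: Yes, holds for both x = 100 and x = -100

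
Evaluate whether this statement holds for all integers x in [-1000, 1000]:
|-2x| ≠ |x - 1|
The claim fails at x = -1:
x = -1: LHS = |-2·(-1)| = |2| = 2, RHS = |(-1) - 1| = |-2| = 2; 2 ≠ 2 — FAILS

Because a single integer refutes it, the statement is false.

Answer: False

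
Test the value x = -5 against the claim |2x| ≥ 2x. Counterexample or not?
Substitute x = -5 into the relation:
x = -5: LHS = |2·(-5)| = |-10| = 10, RHS = 2·(-5) = -10; 10 ≥ -10 — holds

The relation holds at x = -5, so it is not a counterexample.

Answer: No, x = -5 is not a counterexample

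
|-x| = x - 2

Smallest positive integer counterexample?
Testing positive integers:
x = 1: LHS = |-1| = 1, RHS = 1 - 2 = -1; 1 = -1 — FAILS  ← smallest positive counterexample

Answer: x = 1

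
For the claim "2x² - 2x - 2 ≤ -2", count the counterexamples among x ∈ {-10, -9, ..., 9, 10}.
Counterexamples in [-10, 10]: {-10, -9, -8, -7, -6, -5, -4, -3, -2, -1, 2, 3, 4, 5, 6, 7, 8, 9, 10}.

Counting them gives 19 values.

Answer: 19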